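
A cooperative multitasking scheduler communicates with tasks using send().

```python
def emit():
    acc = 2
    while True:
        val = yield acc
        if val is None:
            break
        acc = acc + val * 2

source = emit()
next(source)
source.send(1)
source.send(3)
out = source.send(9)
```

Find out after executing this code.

Step 1: next() -> yield acc=2.
Step 2: send(1) -> val=1, acc = 2 + 1*2 = 4, yield 4.
Step 3: send(3) -> val=3, acc = 4 + 3*2 = 10, yield 10.
Step 4: send(9) -> val=9, acc = 10 + 9*2 = 28, yield 28.
Therefore out = 28.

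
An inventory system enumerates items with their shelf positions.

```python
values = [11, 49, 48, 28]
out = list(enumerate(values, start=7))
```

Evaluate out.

Step 1: enumerate with start=7:
  (7, 11)
  (8, 49)
  (9, 48)
  (10, 28)
Therefore out = [(7, 11), (8, 49), (9, 48), (10, 28)].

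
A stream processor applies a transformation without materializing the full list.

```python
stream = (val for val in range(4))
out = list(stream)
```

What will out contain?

Step 1: Generator expression iterates range(4): [0, 1, 2, 3].
Step 2: list() collects all values.
Therefore out = [0, 1, 2, 3].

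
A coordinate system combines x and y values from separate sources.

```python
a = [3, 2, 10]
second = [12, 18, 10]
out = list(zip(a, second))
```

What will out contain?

Step 1: zip pairs elements at same index:
  Index 0: (3, 12)
  Index 1: (2, 18)
  Index 2: (10, 10)
Therefore out = [(3, 12), (2, 18), (10, 10)].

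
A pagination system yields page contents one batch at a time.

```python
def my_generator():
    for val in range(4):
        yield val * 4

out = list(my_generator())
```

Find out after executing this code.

Step 1: For each val in range(4), yield val * 4:
  val=0: yield 0 * 4 = 0
  val=1: yield 1 * 4 = 4
  val=2: yield 2 * 4 = 8
  val=3: yield 3 * 4 = 12
Therefore out = [0, 4, 8, 12].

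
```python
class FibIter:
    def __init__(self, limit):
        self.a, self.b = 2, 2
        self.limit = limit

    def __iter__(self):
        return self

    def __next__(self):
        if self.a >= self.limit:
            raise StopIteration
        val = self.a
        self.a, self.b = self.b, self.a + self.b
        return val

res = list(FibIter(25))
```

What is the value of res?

Step 1: Fibonacci-like sequence (a=2, b=2) until >= 25:
  Yield 2, then a,b = 2,4
  Yield 2, then a,b = 4,6
  Yield 4, then a,b = 6,10
  Yield 6, then a,b = 10,16
  Yield 10, then a,b = 16,26
  Yield 16, then a,b = 26,42
Step 2: 26 >= 25, stop.
Therefore res = [2, 2, 4, 6, 10, 16].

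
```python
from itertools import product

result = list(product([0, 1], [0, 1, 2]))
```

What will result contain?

Step 1: product([0, 1], [0, 1, 2]) gives all pairs:
  (0, 0)
  (0, 1)
  (0, 2)
  (1, 0)
  (1, 1)
  (1, 2)
Therefore result = [(0, 0), (0, 1), (0, 2), (1, 0), (1, 1), (1, 2)].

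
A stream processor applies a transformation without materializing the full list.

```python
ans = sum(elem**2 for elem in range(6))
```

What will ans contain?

Step 1: Compute elem**2 for each elem in range(6):
  elem=0: 0**2 = 0
  elem=1: 1**2 = 1
  elem=2: 2**2 = 4
  elem=3: 3**2 = 9
  elem=4: 4**2 = 16
  elem=5: 5**2 = 25
Step 2: sum = 0 + 1 + 4 + 9 + 16 + 25 = 55.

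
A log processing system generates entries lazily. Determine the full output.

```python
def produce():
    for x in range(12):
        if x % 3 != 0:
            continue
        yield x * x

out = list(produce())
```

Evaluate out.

Step 1: Only yield x**2 when x is divisible by 3:
  x=0: 0 % 3 == 0, yield 0**2 = 0
  x=3: 3 % 3 == 0, yield 3**2 = 9
  x=6: 6 % 3 == 0, yield 6**2 = 36
  x=9: 9 % 3 == 0, yield 9**2 = 81
Therefore out = [0, 9, 36, 81].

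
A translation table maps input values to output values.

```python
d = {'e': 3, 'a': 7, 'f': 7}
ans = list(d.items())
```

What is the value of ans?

Step 1: d.items() returns (key, value) pairs in insertion order.
Therefore ans = [('e', 3), ('a', 7), ('f', 7)].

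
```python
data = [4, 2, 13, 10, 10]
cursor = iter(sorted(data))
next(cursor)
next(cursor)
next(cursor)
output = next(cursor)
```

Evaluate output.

Step 1: sorted([4, 2, 13, 10, 10]) = [2, 4, 10, 10, 13].
Step 2: Create iterator and skip 3 elements.
Step 3: next() returns 10.
Therefore output = 10.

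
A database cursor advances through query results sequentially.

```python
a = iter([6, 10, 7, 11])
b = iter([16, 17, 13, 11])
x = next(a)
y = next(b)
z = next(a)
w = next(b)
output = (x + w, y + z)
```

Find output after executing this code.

Step 1: a iterates [6, 10, 7, 11], b iterates [16, 17, 13, 11].
Step 2: x = next(a) = 6, y = next(b) = 16.
Step 3: z = next(a) = 10, w = next(b) = 17.
Step 4: output = (6 + 17, 16 + 10) = (23, 26).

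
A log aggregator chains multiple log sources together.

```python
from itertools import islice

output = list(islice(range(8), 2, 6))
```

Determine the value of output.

Step 1: islice(range(8), 2, 6) takes elements at indices [2, 6).
Step 2: Elements: [2, 3, 4, 5].
Therefore output = [2, 3, 4, 5].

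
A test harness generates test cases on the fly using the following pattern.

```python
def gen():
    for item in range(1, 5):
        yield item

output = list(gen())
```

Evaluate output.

Step 1: The generator yields each value from range(1, 5).
Step 2: list() consumes all yields: [1, 2, 3, 4].
Therefore output = [1, 2, 3, 4].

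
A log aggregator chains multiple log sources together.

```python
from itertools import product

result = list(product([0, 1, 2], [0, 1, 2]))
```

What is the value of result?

Step 1: product([0, 1, 2], [0, 1, 2]) gives all pairs:
  (0, 0)
  (0, 1)
  (0, 2)
  (1, 0)
  (1, 1)
  (1, 2)
  (2, 0)
  (2, 1)
  (2, 2)
Therefore result = [(0, 0), (0, 1), (0, 2), (1, 0), (1, 1), (1, 2), (2, 0), (2, 1), (2, 2)].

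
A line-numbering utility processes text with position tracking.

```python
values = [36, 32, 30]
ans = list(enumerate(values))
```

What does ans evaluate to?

Step 1: enumerate pairs each element with its index:
  (0, 36)
  (1, 32)
  (2, 30)
Therefore ans = [(0, 36), (1, 32), (2, 30)].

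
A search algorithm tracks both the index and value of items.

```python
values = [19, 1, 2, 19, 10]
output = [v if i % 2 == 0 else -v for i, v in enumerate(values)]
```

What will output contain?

Step 1: For each (i, v), keep v if i is even, negate if odd:
  i=0 (even): keep 19
  i=1 (odd): negate to -1
  i=2 (even): keep 2
  i=3 (odd): negate to -19
  i=4 (even): keep 10
Therefore output = [19, -1, 2, -19, 10].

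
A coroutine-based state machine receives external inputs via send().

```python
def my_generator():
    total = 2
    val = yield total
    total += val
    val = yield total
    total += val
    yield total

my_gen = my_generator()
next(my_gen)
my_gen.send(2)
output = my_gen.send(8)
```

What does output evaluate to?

Step 1: next() -> yield total=2.
Step 2: send(2) -> val=2, total = 2+2 = 4, yield 4.
Step 3: send(8) -> val=8, total = 4+8 = 12, yield 12.
Therefore output = 12.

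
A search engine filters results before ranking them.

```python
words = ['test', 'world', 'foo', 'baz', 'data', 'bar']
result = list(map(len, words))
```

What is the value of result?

Step 1: Map len() to each word:
  'test' -> 4
  'world' -> 5
  'foo' -> 3
  'baz' -> 3
  'data' -> 4
  'bar' -> 3
Therefore result = [4, 5, 3, 3, 4, 3].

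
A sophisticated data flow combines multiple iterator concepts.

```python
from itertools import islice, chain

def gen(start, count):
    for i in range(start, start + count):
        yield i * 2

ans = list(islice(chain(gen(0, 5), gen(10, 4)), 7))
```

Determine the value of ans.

Step 1: gen(0, 5) yields [0, 2, 4, 6, 8].
Step 2: gen(10, 4) yields [20, 22, 24, 26].
Step 3: chain concatenates: [0, 2, 4, 6, 8, 20, 22, 24, 26].
Step 4: islice takes first 7: [0, 2, 4, 6, 8, 20, 22].
Therefore ans = [0, 2, 4, 6, 8, 20, 22].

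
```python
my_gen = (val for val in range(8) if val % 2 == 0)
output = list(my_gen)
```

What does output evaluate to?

Step 1: Filter range(8) keeping only even values:
  val=0: even, included
  val=1: odd, excluded
  val=2: even, included
  val=3: odd, excluded
  val=4: even, included
  val=5: odd, excluded
  val=6: even, included
  val=7: odd, excluded
Therefore output = [0, 2, 4, 6].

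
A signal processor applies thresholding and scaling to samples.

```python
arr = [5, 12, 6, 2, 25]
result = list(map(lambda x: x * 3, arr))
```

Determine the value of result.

Step 1: Apply lambda x: x * 3 to each element:
  5 -> 15
  12 -> 36
  6 -> 18
  2 -> 6
  25 -> 75
Therefore result = [15, 36, 18, 6, 75].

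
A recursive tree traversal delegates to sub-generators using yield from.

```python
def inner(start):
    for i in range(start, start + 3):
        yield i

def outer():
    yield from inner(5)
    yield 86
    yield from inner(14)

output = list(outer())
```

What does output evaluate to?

Step 1: outer() delegates to inner(5):
  yield 5
  yield 6
  yield 7
Step 2: yield 86
Step 3: Delegates to inner(14):
  yield 14
  yield 15
  yield 16
Therefore output = [5, 6, 7, 86, 14, 15, 16].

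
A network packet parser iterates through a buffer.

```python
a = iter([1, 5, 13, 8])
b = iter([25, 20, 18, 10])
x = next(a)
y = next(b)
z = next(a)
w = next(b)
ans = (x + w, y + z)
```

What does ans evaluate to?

Step 1: a iterates [1, 5, 13, 8], b iterates [25, 20, 18, 10].
Step 2: x = next(a) = 1, y = next(b) = 25.
Step 3: z = next(a) = 5, w = next(b) = 20.
Step 4: ans = (1 + 20, 25 + 5) = (21, 30).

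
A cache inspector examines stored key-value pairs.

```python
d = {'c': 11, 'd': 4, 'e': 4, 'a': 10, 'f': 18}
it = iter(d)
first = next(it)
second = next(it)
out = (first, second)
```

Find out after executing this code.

Step 1: iter(d) iterates over keys: ['c', 'd', 'e', 'a', 'f'].
Step 2: first = next(it) = 'c', second = next(it) = 'd'.
Therefore out = ('c', 'd').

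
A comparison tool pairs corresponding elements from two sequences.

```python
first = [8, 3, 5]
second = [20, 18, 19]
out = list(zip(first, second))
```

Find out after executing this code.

Step 1: zip pairs elements at same index:
  Index 0: (8, 20)
  Index 1: (3, 18)
  Index 2: (5, 19)
Therefore out = [(8, 20), (3, 18), (5, 19)].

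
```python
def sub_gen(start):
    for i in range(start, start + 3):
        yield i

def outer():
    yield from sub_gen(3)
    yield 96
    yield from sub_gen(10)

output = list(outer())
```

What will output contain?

Step 1: outer() delegates to sub_gen(3):
  yield 3
  yield 4
  yield 5
Step 2: yield 96
Step 3: Delegates to sub_gen(10):
  yield 10
  yield 11
  yield 12
Therefore output = [3, 4, 5, 96, 10, 11, 12].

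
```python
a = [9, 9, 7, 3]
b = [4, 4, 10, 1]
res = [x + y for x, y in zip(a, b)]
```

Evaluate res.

Step 1: Add corresponding elements:
  9 + 4 = 13
  9 + 4 = 13
  7 + 10 = 17
  3 + 1 = 4
Therefore res = [13, 13, 17, 4].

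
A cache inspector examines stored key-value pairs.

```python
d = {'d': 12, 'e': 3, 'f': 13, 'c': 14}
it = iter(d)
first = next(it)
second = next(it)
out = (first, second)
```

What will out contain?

Step 1: iter(d) iterates over keys: ['d', 'e', 'f', 'c'].
Step 2: first = next(it) = 'd', second = next(it) = 'e'.
Therefore out = ('d', 'e').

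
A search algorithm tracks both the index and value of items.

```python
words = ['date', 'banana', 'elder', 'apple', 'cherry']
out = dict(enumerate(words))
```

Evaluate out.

Step 1: enumerate pairs indices with words:
  0 -> 'date'
  1 -> 'banana'
  2 -> 'elder'
  3 -> 'apple'
  4 -> 'cherry'
Therefore out = {0: 'date', 1: 'banana', 2: 'elder', 3: 'apple', 4: 'cherry'}.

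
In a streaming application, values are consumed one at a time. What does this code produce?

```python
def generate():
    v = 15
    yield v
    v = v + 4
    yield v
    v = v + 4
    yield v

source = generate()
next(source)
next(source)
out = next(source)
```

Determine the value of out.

Step 1: Trace through generator execution:
  Yield 1: v starts at 15, yield 15
  Yield 2: v = 15 + 4 = 19, yield 19
  Yield 3: v = 19 + 4 = 23, yield 23
Step 2: First next() gets 15, second next() gets the second value, third next() yields 23.
Therefore out = 23.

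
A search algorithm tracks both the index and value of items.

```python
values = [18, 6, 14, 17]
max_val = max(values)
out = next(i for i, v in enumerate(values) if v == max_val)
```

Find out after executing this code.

Step 1: max([18, 6, 14, 17]) = 18.
Step 2: Find first index where value == 18:
  Index 0: 18 == 18, found!
Therefore out = 0.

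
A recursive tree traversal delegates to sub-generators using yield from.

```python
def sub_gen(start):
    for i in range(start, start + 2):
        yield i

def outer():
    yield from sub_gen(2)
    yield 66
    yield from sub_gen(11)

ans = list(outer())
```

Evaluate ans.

Step 1: outer() delegates to sub_gen(2):
  yield 2
  yield 3
Step 2: yield 66
Step 3: Delegates to sub_gen(11):
  yield 11
  yield 12
Therefore ans = [2, 3, 66, 11, 12].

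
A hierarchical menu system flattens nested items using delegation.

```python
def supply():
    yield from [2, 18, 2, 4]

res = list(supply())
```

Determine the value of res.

Step 1: yield from delegates to the iterable, yielding each element.
Step 2: Collected values: [2, 18, 2, 4].
Therefore res = [2, 18, 2, 4].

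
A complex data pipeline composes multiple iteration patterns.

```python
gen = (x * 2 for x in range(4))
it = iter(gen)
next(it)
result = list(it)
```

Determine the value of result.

Step 1: Generator produces [0, 2, 4, 6].
Step 2: next(it) consumes first element (0).
Step 3: list(it) collects remaining: [2, 4, 6].
Therefore result = [2, 4, 6].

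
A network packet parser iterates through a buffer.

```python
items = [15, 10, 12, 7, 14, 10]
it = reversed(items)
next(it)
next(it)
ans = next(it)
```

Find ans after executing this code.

Step 1: reversed([15, 10, 12, 7, 14, 10]) gives iterator: [10, 14, 7, 12, 10, 15].
Step 2: First next() = 10, second next() = 14.
Step 3: Third next() = 7.
Therefore ans = 7.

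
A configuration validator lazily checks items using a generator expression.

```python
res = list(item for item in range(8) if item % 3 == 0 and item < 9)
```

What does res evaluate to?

Step 1: Filter range(8) where item % 3 == 0 and item < 9:
  item=0: both conditions met, included
  item=1: excluded (1 % 3 != 0)
  item=2: excluded (2 % 3 != 0)
  item=3: both conditions met, included
  item=4: excluded (4 % 3 != 0)
  item=5: excluded (5 % 3 != 0)
  item=6: both conditions met, included
  item=7: excluded (7 % 3 != 0)
Therefore res = [0, 3, 6].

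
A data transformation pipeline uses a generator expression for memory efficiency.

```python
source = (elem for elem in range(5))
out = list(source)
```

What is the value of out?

Step 1: Generator expression iterates range(5): [0, 1, 2, 3, 4].
Step 2: list() collects all values.
Therefore out = [0, 1, 2, 3, 4].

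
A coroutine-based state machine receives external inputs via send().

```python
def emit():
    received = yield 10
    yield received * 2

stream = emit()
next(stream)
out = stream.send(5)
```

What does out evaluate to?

Step 1: next(stream) advances to first yield, producing 10.
Step 2: send(5) resumes, received = 5.
Step 3: yield received * 2 = 5 * 2 = 10.
Therefore out = 10.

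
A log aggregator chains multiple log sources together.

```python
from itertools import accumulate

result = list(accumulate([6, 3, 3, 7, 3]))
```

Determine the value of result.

Step 1: accumulate computes running sums:
  + 6 = 6
  + 3 = 9
  + 3 = 12
  + 7 = 19
  + 3 = 22
Therefore result = [6, 9, 12, 19, 22].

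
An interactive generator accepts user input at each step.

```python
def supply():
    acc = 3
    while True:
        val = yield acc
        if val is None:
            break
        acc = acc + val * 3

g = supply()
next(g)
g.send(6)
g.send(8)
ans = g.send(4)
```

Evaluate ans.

Step 1: next() -> yield acc=3.
Step 2: send(6) -> val=6, acc = 3 + 6*3 = 21, yield 21.
Step 3: send(8) -> val=8, acc = 21 + 8*3 = 45, yield 45.
Step 4: send(4) -> val=4, acc = 45 + 4*3 = 57, yield 57.
Therefore ans = 57.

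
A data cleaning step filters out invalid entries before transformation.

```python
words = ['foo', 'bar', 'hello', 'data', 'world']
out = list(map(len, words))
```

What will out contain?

Step 1: Map len() to each word:
  'foo' -> 3
  'bar' -> 3
  'hello' -> 5
  'data' -> 4
  'world' -> 5
Therefore out = [3, 3, 5, 4, 5].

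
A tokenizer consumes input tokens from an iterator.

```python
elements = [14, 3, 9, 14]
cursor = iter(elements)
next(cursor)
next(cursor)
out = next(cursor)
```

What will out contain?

Step 1: Create iterator over [14, 3, 9, 14].
Step 2: next() consumes 14.
Step 3: next() consumes 3.
Step 4: next() returns 9.
Therefore out = 9.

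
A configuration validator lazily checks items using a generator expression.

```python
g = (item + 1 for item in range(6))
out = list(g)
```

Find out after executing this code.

Step 1: For each item in range(6), compute item+1:
  item=0: 0+1 = 1
  item=1: 1+1 = 2
  item=2: 2+1 = 3
  item=3: 3+1 = 4
  item=4: 4+1 = 5
  item=5: 5+1 = 6
Therefore out = [1, 2, 3, 4, 5, 6].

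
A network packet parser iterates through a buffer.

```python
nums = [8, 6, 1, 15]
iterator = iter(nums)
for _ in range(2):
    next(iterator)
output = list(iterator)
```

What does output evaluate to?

Step 1: Create iterator over [8, 6, 1, 15].
Step 2: Advance 2 positions (consuming [8, 6]).
Step 3: list() collects remaining elements: [1, 15].
Therefore output = [1, 15].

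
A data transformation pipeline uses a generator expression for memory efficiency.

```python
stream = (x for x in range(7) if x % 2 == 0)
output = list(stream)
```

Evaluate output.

Step 1: Filter range(7) keeping only even values:
  x=0: even, included
  x=1: odd, excluded
  x=2: even, included
  x=3: odd, excluded
  x=4: even, included
  x=5: odd, excluded
  x=6: even, included
Therefore output = [0, 2, 4, 6].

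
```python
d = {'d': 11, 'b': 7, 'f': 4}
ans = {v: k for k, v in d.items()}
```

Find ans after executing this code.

Step 1: Invert dict (swap keys and values):
  'd': 11 -> 11: 'd'
  'b': 7 -> 7: 'b'
  'f': 4 -> 4: 'f'
Therefore ans = {11: 'd', 7: 'b', 4: 'f'}.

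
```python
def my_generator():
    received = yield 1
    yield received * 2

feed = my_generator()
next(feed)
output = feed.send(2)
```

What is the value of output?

Step 1: next(feed) advances to first yield, producing 1.
Step 2: send(2) resumes, received = 2.
Step 3: yield received * 2 = 2 * 2 = 4.
Therefore output = 4.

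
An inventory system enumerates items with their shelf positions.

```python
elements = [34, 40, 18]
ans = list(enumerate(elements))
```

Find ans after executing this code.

Step 1: enumerate pairs each element with its index:
  (0, 34)
  (1, 40)
  (2, 18)
Therefore ans = [(0, 34), (1, 40), (2, 18)].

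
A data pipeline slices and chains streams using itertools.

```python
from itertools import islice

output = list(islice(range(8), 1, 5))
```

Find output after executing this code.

Step 1: islice(range(8), 1, 5) takes elements at indices [1, 5).
Step 2: Elements: [1, 2, 3, 4].
Therefore output = [1, 2, 3, 4].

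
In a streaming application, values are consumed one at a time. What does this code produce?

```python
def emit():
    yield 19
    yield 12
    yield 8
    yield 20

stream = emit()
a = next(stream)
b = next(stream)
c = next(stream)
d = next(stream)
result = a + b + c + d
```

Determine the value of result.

Step 1: Create generator and consume all values:
  a = next(stream) = 19
  b = next(stream) = 12
  c = next(stream) = 8
  d = next(stream) = 20
Step 2: result = 19 + 12 + 8 + 20 = 59.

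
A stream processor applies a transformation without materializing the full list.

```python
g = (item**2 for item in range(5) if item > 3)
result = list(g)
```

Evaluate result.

Step 1: For range(5), keep item > 3, then square:
  item=0: 0 <= 3, excluded
  item=1: 1 <= 3, excluded
  item=2: 2 <= 3, excluded
  item=3: 3 <= 3, excluded
  item=4: 4 > 3, yield 4**2 = 16
Therefore result = [16].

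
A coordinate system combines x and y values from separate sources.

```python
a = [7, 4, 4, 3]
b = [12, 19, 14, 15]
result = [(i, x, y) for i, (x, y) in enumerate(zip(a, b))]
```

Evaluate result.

Step 1: enumerate(zip(a, b)) gives index with paired elements:
  i=0: (7, 12)
  i=1: (4, 19)
  i=2: (4, 14)
  i=3: (3, 15)
Therefore result = [(0, 7, 12), (1, 4, 19), (2, 4, 14), (3, 3, 15)].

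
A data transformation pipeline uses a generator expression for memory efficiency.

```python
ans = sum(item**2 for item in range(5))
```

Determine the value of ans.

Step 1: Compute item**2 for each item in range(5):
  item=0: 0**2 = 0
  item=1: 1**2 = 1
  item=2: 2**2 = 4
  item=3: 3**2 = 9
  item=4: 4**2 = 16
Step 2: sum = 0 + 1 + 4 + 9 + 16 = 30.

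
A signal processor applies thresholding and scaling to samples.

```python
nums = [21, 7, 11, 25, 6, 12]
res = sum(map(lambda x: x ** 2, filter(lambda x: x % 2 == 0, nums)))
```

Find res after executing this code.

Step 1: Filter even numbers from [21, 7, 11, 25, 6, 12]: [6, 12]
Step 2: Square each: [36, 144]
Step 3: Sum = 180.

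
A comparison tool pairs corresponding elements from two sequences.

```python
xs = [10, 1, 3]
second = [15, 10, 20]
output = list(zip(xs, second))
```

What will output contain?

Step 1: zip pairs elements at same index:
  Index 0: (10, 15)
  Index 1: (1, 10)
  Index 2: (3, 20)
Therefore output = [(10, 15), (1, 10), (3, 20)].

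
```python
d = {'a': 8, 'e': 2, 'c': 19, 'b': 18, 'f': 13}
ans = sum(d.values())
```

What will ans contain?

Step 1: d.values() = [8, 2, 19, 18, 13].
Step 2: sum = 60.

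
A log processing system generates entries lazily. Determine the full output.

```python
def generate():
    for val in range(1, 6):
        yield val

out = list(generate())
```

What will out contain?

Step 1: The generator yields each value from range(1, 6).
Step 2: list() consumes all yields: [1, 2, 3, 4, 5].
Therefore out = [1, 2, 3, 4, 5].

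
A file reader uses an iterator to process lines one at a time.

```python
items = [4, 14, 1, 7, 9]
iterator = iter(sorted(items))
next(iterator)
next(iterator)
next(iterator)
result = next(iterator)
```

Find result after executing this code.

Step 1: sorted([4, 14, 1, 7, 9]) = [1, 4, 7, 9, 14].
Step 2: Create iterator and skip 3 elements.
Step 3: next() returns 9.
Therefore result = 9.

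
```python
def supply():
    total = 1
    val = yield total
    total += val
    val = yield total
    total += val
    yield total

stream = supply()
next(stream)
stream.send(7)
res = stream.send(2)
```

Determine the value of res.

Step 1: next() -> yield total=1.
Step 2: send(7) -> val=7, total = 1+7 = 8, yield 8.
Step 3: send(2) -> val=2, total = 8+2 = 10, yield 10.
Therefore res = 10.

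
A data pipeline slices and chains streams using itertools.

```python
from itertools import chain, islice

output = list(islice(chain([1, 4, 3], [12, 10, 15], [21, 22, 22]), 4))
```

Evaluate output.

Step 1: chain([1, 4, 3], [12, 10, 15], [21, 22, 22]) = [1, 4, 3, 12, 10, 15, 21, 22, 22].
Step 2: islice takes first 4 elements: [1, 4, 3, 12].
Therefore output = [1, 4, 3, 12].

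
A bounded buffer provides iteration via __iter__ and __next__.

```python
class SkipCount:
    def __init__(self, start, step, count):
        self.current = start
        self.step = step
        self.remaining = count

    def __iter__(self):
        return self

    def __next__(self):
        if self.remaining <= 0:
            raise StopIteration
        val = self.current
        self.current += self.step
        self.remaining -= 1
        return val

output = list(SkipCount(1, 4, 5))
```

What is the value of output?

Step 1: SkipCount starts at 1, increments by 4, for 5 steps:
  Yield 1, then current += 4
  Yield 5, then current += 4
  Yield 9, then current += 4
  Yield 13, then current += 4
  Yield 17, then current += 4
Therefore output = [1, 5, 9, 13, 17].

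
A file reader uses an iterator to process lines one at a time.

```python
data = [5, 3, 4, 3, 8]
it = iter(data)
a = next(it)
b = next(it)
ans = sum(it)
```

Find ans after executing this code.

Step 1: Create iterator over [5, 3, 4, 3, 8].
Step 2: a = next() = 5, b = next() = 3.
Step 3: sum() of remaining [4, 3, 8] = 15.
Therefore ans = 15.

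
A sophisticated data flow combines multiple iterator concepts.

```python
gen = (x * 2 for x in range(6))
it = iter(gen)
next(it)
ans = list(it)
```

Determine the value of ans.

Step 1: Generator produces [0, 2, 4, 6, 8, 10].
Step 2: next(it) consumes first element (0).
Step 3: list(it) collects remaining: [2, 4, 6, 8, 10].
Therefore ans = [2, 4, 6, 8, 10].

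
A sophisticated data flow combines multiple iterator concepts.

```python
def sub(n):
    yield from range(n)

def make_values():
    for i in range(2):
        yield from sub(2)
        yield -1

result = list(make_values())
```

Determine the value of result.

Step 1: For each i in range(2):
  i=0: yield from sub(2) -> [0, 1], then yield -1
  i=1: yield from sub(2) -> [0, 1], then yield -1
Therefore result = [0, 1, -1, 0, 1, -1].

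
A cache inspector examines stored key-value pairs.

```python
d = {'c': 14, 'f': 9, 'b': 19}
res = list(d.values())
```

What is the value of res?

Step 1: d.values() returns the dictionary values in insertion order.
Therefore res = [14, 9, 19].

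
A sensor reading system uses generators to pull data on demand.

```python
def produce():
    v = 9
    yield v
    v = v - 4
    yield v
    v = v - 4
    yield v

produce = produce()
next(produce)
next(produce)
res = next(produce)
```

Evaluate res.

Step 1: Trace through generator execution:
  Yield 1: v starts at 9, yield 9
  Yield 2: v = 9 - 4 = 5, yield 5
  Yield 3: v = 5 - 4 = 1, yield 1
Step 2: First next() gets 9, second next() gets the second value, third next() yields 1.
Therefore res = 1.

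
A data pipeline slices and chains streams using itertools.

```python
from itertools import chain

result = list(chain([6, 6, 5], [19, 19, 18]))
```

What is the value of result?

Step 1: chain() concatenates iterables: [6, 6, 5] + [19, 19, 18].
Therefore result = [6, 6, 5, 19, 19, 18].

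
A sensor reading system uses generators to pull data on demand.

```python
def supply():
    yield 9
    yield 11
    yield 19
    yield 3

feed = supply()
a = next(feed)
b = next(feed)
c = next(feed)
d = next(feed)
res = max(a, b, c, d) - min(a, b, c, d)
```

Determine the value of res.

Step 1: Create generator and consume all values:
  a = next(feed) = 9
  b = next(feed) = 11
  c = next(feed) = 19
  d = next(feed) = 3
Step 2: max = 19, min = 3, res = 19 - 3 = 16.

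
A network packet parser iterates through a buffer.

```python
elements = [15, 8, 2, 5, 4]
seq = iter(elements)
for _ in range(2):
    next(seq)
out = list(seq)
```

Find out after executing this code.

Step 1: Create iterator over [15, 8, 2, 5, 4].
Step 2: Advance 2 positions (consuming [15, 8]).
Step 3: list() collects remaining elements: [2, 5, 4].
Therefore out = [2, 5, 4].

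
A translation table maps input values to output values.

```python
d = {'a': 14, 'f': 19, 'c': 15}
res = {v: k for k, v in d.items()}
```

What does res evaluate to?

Step 1: Invert dict (swap keys and values):
  'a': 14 -> 14: 'a'
  'f': 19 -> 19: 'f'
  'c': 15 -> 15: 'c'
Therefore res = {14: 'a', 19: 'f', 15: 'c'}.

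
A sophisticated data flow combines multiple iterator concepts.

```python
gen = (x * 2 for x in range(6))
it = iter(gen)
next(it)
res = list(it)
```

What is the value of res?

Step 1: Generator produces [0, 2, 4, 6, 8, 10].
Step 2: next(it) consumes first element (0).
Step 3: list(it) collects remaining: [2, 4, 6, 8, 10].
Therefore res = [2, 4, 6, 8, 10].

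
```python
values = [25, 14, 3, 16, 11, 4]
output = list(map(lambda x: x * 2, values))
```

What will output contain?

Step 1: Apply lambda x: x * 2 to each element:
  25 -> 50
  14 -> 28
  3 -> 6
  16 -> 32
  11 -> 22
  4 -> 8
Therefore output = [50, 28, 6, 32, 22, 8].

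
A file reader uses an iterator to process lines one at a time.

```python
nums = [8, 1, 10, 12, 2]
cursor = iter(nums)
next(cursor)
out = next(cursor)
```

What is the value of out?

Step 1: Create iterator over [8, 1, 10, 12, 2].
Step 2: next() consumes 8.
Step 3: next() returns 1.
Therefore out = 1.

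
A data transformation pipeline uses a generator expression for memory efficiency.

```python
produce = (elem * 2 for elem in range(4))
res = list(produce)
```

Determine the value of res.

Step 1: For each elem in range(4), compute elem*2:
  elem=0: 0*2 = 0
  elem=1: 1*2 = 2
  elem=2: 2*2 = 4
  elem=3: 3*2 = 6
Therefore res = [0, 2, 4, 6].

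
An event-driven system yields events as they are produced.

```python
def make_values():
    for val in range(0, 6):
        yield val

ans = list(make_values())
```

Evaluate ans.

Step 1: The generator yields each value from range(0, 6).
Step 2: list() consumes all yields: [0, 1, 2, 3, 4, 5].
Therefore ans = [0, 1, 2, 3, 4, 5].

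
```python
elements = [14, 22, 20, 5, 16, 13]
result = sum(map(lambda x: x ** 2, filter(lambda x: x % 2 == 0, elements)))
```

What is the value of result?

Step 1: Filter even numbers from [14, 22, 20, 5, 16, 13]: [14, 22, 20, 16]
Step 2: Square each: [196, 484, 400, 256]
Step 3: Sum = 1336.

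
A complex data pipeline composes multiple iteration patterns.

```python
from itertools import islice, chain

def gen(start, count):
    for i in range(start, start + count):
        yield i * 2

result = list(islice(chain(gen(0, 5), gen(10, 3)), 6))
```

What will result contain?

Step 1: gen(0, 5) yields [0, 2, 4, 6, 8].
Step 2: gen(10, 3) yields [20, 22, 24].
Step 3: chain concatenates: [0, 2, 4, 6, 8, 20, 22, 24].
Step 4: islice takes first 6: [0, 2, 4, 6, 8, 20].
Therefore result = [0, 2, 4, 6, 8, 20].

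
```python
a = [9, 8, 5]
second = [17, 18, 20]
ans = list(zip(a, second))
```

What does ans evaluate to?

Step 1: zip pairs elements at same index:
  Index 0: (9, 17)
  Index 1: (8, 18)
  Index 2: (5, 20)
Therefore ans = [(9, 17), (8, 18), (5, 20)].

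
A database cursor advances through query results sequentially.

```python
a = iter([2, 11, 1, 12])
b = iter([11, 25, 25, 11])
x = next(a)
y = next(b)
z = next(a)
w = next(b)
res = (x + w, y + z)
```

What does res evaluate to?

Step 1: a iterates [2, 11, 1, 12], b iterates [11, 25, 25, 11].
Step 2: x = next(a) = 2, y = next(b) = 11.
Step 3: z = next(a) = 11, w = next(b) = 25.
Step 4: res = (2 + 25, 11 + 11) = (27, 22).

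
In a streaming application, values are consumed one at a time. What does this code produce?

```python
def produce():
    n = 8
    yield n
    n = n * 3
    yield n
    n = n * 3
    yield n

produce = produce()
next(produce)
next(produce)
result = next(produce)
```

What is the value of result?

Step 1: Trace through generator execution:
  Yield 1: n starts at 8, yield 8
  Yield 2: n = 8 * 3 = 24, yield 24
  Yield 3: n = 24 * 3 = 72, yield 72
Step 2: First next() gets 8, second next() gets the second value, third next() yields 72.
Therefore result = 72.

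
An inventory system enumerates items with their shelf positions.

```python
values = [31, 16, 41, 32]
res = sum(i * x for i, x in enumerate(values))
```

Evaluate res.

Step 1: Compute i * x for each (i, x) in enumerate([31, 16, 41, 32]):
  i=0, x=31: 0*31 = 0
  i=1, x=16: 1*16 = 16
  i=2, x=41: 2*41 = 82
  i=3, x=32: 3*32 = 96
Step 2: sum = 0 + 16 + 82 + 96 = 194.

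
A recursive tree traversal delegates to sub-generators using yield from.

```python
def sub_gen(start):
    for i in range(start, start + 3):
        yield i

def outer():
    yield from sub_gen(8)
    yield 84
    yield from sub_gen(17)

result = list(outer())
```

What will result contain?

Step 1: outer() delegates to sub_gen(8):
  yield 8
  yield 9
  yield 10
Step 2: yield 84
Step 3: Delegates to sub_gen(17):
  yield 17
  yield 18
  yield 19
Therefore result = [8, 9, 10, 84, 17, 18, 19].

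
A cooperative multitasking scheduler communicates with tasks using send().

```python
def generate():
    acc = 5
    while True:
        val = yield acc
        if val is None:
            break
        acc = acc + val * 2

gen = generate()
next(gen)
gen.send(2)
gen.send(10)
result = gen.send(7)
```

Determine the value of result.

Step 1: next() -> yield acc=5.
Step 2: send(2) -> val=2, acc = 5 + 2*2 = 9, yield 9.
Step 3: send(10) -> val=10, acc = 9 + 10*2 = 29, yield 29.
Step 4: send(7) -> val=7, acc = 29 + 7*2 = 43, yield 43.
Therefore result = 43.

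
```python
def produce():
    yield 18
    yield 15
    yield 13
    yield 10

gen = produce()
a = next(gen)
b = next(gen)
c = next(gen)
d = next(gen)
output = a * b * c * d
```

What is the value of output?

Step 1: Create generator and consume all values:
  a = next(gen) = 18
  b = next(gen) = 15
  c = next(gen) = 13
  d = next(gen) = 10
Step 2: output = 18 * 15 * 13 * 10 = 35100.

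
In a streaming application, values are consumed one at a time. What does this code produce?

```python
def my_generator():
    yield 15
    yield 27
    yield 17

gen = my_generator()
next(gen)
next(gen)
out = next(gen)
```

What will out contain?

Step 1: my_generator() creates a generator.
Step 2: next(gen) yields 15 (consumed and discarded).
Step 3: next(gen) yields 27 (consumed and discarded).
Step 4: next(gen) yields 17, assigned to out.
Therefore out = 17.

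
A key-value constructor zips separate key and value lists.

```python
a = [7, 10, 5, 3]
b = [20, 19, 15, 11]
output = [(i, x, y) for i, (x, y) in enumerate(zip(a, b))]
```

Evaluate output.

Step 1: enumerate(zip(a, b)) gives index with paired elements:
  i=0: (7, 20)
  i=1: (10, 19)
  i=2: (5, 15)
  i=3: (3, 11)
Therefore output = [(0, 7, 20), (1, 10, 19), (2, 5, 15), (3, 3, 11)].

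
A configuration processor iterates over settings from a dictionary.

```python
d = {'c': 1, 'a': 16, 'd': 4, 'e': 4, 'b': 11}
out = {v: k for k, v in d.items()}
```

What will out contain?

Step 1: Invert dict (swap keys and values):
  'c': 1 -> 1: 'c'
  'a': 16 -> 16: 'a'
  'd': 4 -> 4: 'd'
  'e': 4 -> 4: 'e'
  'b': 11 -> 11: 'b'
Therefore out = {1: 'c', 16: 'a', 4: 'e', 11: 'b'}.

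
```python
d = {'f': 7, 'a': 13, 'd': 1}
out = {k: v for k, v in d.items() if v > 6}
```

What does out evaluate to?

Step 1: Filter items where value > 6:
  'f': 7 > 6: kept
  'a': 13 > 6: kept
  'd': 1 <= 6: removed
Therefore out = {'f': 7, 'a': 13}.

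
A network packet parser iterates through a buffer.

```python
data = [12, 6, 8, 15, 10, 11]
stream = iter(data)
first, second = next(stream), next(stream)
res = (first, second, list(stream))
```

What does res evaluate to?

Step 1: Create iterator over [12, 6, 8, 15, 10, 11].
Step 2: first = 12, second = 6.
Step 3: Remaining elements: [8, 15, 10, 11].
Therefore res = (12, 6, [8, 15, 10, 11]).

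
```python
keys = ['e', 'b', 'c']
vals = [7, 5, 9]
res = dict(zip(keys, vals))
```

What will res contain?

Step 1: zip pairs keys with values:
  'e' -> 7
  'b' -> 5
  'c' -> 9
Therefore res = {'e': 7, 'b': 5, 'c': 9}.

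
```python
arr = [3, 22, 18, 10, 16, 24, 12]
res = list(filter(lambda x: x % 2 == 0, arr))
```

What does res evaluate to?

Step 1: Filter elements divisible by 2:
  3 % 2 = 1: removed
  22 % 2 = 0: kept
  18 % 2 = 0: kept
  10 % 2 = 0: kept
  16 % 2 = 0: kept
  24 % 2 = 0: kept
  12 % 2 = 0: kept
Therefore res = [22, 18, 10, 16, 24, 12].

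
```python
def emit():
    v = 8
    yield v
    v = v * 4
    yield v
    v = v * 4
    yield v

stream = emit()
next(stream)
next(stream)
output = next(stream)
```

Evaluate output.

Step 1: Trace through generator execution:
  Yield 1: v starts at 8, yield 8
  Yield 2: v = 8 * 4 = 32, yield 32
  Yield 3: v = 32 * 4 = 128, yield 128
Step 2: First next() gets 8, second next() gets the second value, third next() yields 128.
Therefore output = 128.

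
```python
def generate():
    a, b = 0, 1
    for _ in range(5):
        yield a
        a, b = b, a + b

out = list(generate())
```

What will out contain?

Step 1: Fibonacci-like sequence starting with a=0, b=1:
  Iteration 1: yield a=0, then a,b = 1,1
  Iteration 2: yield a=1, then a,b = 1,2
  Iteration 3: yield a=1, then a,b = 2,3
  Iteration 4: yield a=2, then a,b = 3,5
  Iteration 5: yield a=3, then a,b = 5,8
Therefore out = [0, 1, 1, 2, 3].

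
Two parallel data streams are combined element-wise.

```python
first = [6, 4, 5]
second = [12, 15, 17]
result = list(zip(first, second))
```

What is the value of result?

Step 1: zip pairs elements at same index:
  Index 0: (6, 12)
  Index 1: (4, 15)
  Index 2: (5, 17)
Therefore result = [(6, 12), (4, 15), (5, 17)].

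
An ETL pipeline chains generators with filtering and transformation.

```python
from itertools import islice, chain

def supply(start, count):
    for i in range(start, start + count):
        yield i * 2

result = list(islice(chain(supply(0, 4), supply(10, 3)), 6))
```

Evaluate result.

Step 1: supply(0, 4) yields [0, 2, 4, 6].
Step 2: supply(10, 3) yields [20, 22, 24].
Step 3: chain concatenates: [0, 2, 4, 6, 20, 22, 24].
Step 4: islice takes first 6: [0, 2, 4, 6, 20, 22].
Therefore result = [0, 2, 4, 6, 20, 22].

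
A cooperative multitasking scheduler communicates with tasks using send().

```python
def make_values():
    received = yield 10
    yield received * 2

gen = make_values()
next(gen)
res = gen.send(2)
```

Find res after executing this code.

Step 1: next(gen) advances to first yield, producing 10.
Step 2: send(2) resumes, received = 2.
Step 3: yield received * 2 = 2 * 2 = 4.
Therefore res = 4.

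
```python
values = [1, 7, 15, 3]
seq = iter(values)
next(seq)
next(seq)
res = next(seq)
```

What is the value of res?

Step 1: Create iterator over [1, 7, 15, 3].
Step 2: next() consumes 1.
Step 3: next() consumes 7.
Step 4: next() returns 15.
Therefore res = 15.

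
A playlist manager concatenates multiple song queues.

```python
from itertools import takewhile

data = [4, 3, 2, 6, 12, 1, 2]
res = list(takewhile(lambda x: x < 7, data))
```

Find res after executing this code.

Step 1: takewhile stops at first element >= 7:
  4 < 7: take
  3 < 7: take
  2 < 7: take
  6 < 7: take
  12 >= 7: stop
Therefore res = [4, 3, 2, 6].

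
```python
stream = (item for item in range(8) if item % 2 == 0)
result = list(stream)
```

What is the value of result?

Step 1: Filter range(8) keeping only even values:
  item=0: even, included
  item=1: odd, excluded
  item=2: even, included
  item=3: odd, excluded
  item=4: even, included
  item=5: odd, excluded
  item=6: even, included
  item=7: odd, excluded
Therefore result = [0, 2, 4, 6].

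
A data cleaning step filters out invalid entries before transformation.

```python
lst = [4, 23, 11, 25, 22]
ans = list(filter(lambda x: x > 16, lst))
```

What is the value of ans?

Step 1: Filter elements > 16:
  4: removed
  23: kept
  11: removed
  25: kept
  22: kept
Therefore ans = [23, 25, 22].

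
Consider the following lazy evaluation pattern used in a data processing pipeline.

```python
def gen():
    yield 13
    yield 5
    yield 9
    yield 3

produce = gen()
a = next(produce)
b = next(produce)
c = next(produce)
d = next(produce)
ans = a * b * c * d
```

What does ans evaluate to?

Step 1: Create generator and consume all values:
  a = next(produce) = 13
  b = next(produce) = 5
  c = next(produce) = 9
  d = next(produce) = 3
Step 2: ans = 13 * 5 * 9 * 3 = 1755.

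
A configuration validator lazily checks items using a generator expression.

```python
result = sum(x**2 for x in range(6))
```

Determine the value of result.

Step 1: Compute x**2 for each x in range(6):
  x=0: 0**2 = 0
  x=1: 1**2 = 1
  x=2: 2**2 = 4
  x=3: 3**2 = 9
  x=4: 4**2 = 16
  x=5: 5**2 = 25
Step 2: sum = 0 + 1 + 4 + 9 + 16 + 25 = 55.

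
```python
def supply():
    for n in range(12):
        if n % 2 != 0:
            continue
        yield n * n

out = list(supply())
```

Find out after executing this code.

Step 1: Only yield n**2 when n is divisible by 2:
  n=0: 0 % 2 == 0, yield 0**2 = 0
  n=2: 2 % 2 == 0, yield 2**2 = 4
  n=4: 4 % 2 == 0, yield 4**2 = 16
  n=6: 6 % 2 == 0, yield 6**2 = 36
  n=8: 8 % 2 == 0, yield 8**2 = 64
  n=10: 10 % 2 == 0, yield 10**2 = 100
Therefore out = [0, 4, 16, 36, 64, 100].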